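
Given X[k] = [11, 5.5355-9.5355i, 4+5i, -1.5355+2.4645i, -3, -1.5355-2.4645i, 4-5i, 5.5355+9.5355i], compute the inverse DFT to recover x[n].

x[n] = (1/8) Σ(k=0 to 7) X[k] · e^(2πikn/8)

Computing each x[n]:
x[0] = 3
x[1] = 3
x[2] = 3
x[3] = 3
x[4] = 1
x[5] = -2
x[6] = -3
x[7] = 3

x = [3, 3, 3, 3, 1, -2, -3, 3]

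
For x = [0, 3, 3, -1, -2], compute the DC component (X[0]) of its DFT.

X[0] = Σ(n=0 to 4) x[n] · ω_5^0 = Σ x[n]
= (0) + (3) + (3) + (-1) + (-2)

X[0] = 3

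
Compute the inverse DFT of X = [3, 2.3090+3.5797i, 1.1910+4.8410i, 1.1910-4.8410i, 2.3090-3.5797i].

x[n] = (1/5) Σ(k=0 to 4) X[k] · e^(2πikn/5)

Computing each x[n]:
x[0] = 2
x[1] = -2
x[2] = 1
x[3] = -1
x[4] = 3

x = [2, -2, 1, -1, 3]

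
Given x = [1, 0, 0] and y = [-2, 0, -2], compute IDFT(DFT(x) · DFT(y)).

(x ⊛ y)[n] = Σ(m=0 to 2) x[m] · y[(n-m) mod 3]

Computing each output sample:
(x ⊛ y)[0] = -2
(x ⊛ y)[1] = 0
(x ⊛ y)[2] = -2

x ⊛ y = [-2, 0, -2]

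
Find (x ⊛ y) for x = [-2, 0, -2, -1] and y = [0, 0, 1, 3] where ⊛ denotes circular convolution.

(x ⊛ y)[n] = Σ(m=0 to 3) x[m] · y[(n-m) mod 4]

Computing each output sample:
(x ⊛ y)[0] = -2
(x ⊛ y)[1] = -7
(x ⊛ y)[2] = -5
(x ⊛ y)[3] = -6

x ⊛ y = [-2, -7, -5, -6]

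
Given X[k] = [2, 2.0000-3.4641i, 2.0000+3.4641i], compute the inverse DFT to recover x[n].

x[n] = (1/3) Σ(k=0 to 2) X[k] · e^(2πikn/3)

Computing each x[n]:
x[0] = 2
x[1] = 2
x[2] = -2

x = [2, 2, -2]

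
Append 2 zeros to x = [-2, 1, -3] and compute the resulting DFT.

Original 3-point DFT: [-4, -1.0000-3.4641i, -1.0000+3.4641i]
Zero-padded 5-point DFT provides frequency interpolation.

DFT_5([x, 0, ...]) = [-4, 0.7361+0.8123i, -3.7361-3.4410i, -3.7361+3.4410i, 0.7361-0.8123i]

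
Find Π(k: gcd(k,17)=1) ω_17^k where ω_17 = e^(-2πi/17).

The primitive 17th roots of unity are ω_17^k for k coprime to 17: k ∈ {1, 2, 3, 4, 5, 6, 7, 8, 9, 10, 11, 12, 13, 14, 15, 16}
Their product equals the constant term of the cyclotomic polynomial Φ_17(x) up to sign.
For n ≥ 3, the product of all primitive nth roots of unity is 1. (For n=1 it is 1; for n=2 it is -1.)

1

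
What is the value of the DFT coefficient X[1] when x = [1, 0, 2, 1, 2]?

X[1] = Σ(n=0 to 4) x[n] · ω_5^(1n) where ω_5 = e^(-2πi/5)
= (1)·ω_5^0 + (0)·ω_5^1 + (2)·ω_5^2 + (1)·ω_5^3 + (2)·ω_5^4

X[1] = -0.8090+1.3143i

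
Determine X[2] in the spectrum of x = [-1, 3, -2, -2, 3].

X[2] = Σ(n=0 to 4) x[n] · ω_5^(2n) where ω_5 = e^(-2πi/5)
= (-1)·ω_5^0 + (3)·ω_5^2 + (-2)·ω_5^4 + (-2)·ω_5^6 + (3)·ω_5^8

X[2] = -7.0902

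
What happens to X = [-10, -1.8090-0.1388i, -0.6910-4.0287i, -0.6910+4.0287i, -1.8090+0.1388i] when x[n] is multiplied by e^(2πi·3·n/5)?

Modulation property: DFT(ω_5^(-3n)·x[n]) = X[(k-3) mod 5], so circularly shift X by 3 positions.

X[k-3] = [-0.6910-4.0287i, -0.6910+4.0287i, -1.8090+0.1388i, -10, -1.8090-0.1388i]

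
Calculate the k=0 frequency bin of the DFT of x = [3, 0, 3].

X[0] = Σ(n=0 to 2) x[n] · ω_3^0 = Σ x[n]
= (3) + (0) + (3)

X[0] = 6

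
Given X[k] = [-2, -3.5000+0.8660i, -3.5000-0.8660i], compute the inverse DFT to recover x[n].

x[n] = (1/3) Σ(k=0 to 2) X[k] · e^(2πikn/3)

Computing each x[n]:
x[0] = -3
x[1] = 0
x[2] = 1

x = [-3, 0, 1]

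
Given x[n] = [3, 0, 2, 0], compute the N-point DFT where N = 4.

X[k] = Σ(n=0 to 3) x[n] · ω_4^(nk)
where ω_4 = e^(-2πi/4)

Computing each X[k]:
X[0] = 5
X[1] = 1
X[2] = 5
X[3] = 1

X = [5, 1, 5, 1]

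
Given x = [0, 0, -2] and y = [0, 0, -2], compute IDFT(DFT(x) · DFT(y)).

(x ⊛ y)[n] = Σ(m=0 to 2) x[m] · y[(n-m) mod 3]

Computing each output sample:
(x ⊛ y)[0] = 0
(x ⊛ y)[1] = 4
(x ⊛ y)[2] = 0

x ⊛ y = [0, 4, 0]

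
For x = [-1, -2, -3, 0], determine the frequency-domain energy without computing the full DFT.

Parseval: Σ|x[n]|² = (1/N)Σ|X[k]|², so Σ|X[k]|² = N·Σ|x[n]|² = 4·14.0000

Σ|X[k]|² = N·Σ|x[n]|² = 4·14.0000 = 56.0000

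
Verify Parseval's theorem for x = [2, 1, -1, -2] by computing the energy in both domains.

Time domain:
Σ|x[n]|² = |2|² + |1|² + |-1|² + |-2|² = 10.0000

Frequency domain:
(1/4)Σ|X[k]|² = (1/4)(|0|² + |3-3i|² + |2|² + |3+3i|²) = (1/4)·40.0000 = 10.0000

Both sides agree, confirming Parseval's theorem.

Σ|x[n]|² = (1/N)Σ|X[k]|² = 10.0000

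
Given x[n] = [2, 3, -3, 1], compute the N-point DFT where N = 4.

X[k] = Σ(n=0 to 3) x[n] · ω_4^(nk)
where ω_4 = e^(-2πi/4)

Computing each X[k]:
X[0] = 3
X[1] = 5-2i
X[2] = -5
X[3] = 5+2i

X = [3, 5-2i, -5, 5+2i]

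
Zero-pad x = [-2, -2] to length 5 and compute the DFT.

Original 2-point DFT: [-4, 0]
Zero-padded 5-point DFT provides frequency interpolation.

DFT_5([x, 0, ...]) = [-4, -2.6180+1.9021i, -0.3820+1.1756i, -0.3820-1.1756i, -2.6180-1.9021i]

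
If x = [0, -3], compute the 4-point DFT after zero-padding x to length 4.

Original 2-point DFT: [-3, 3]
Zero-padded 4-point DFT provides frequency interpolation.

DFT_4([x, 0, ...]) = [-3, 3i, 3, -3i]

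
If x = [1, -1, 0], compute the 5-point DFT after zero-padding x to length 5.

Original 3-point DFT: [0, 1.5000+0.8660i, 1.5000-0.8660i]
Zero-padded 5-point DFT provides frequency interpolation.

DFT_5([x, 0, ...]) = [0, 0.6910+0.9511i, 1.8090+0.5878i, 1.8090-0.5878i, 0.6910-0.9511i]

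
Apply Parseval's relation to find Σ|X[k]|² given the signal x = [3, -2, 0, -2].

Parseval: Σ|x[n]|² = (1/N)Σ|X[k]|², so Σ|X[k]|² = N·Σ|x[n]|² = 4·17.0000

Σ|X[k]|² = N·Σ|x[n]|² = 4·17.0000 = 68.0000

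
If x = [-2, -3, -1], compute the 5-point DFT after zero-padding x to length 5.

Original 3-point DFT: [-6, 1.7321i, -1.7321i]
Zero-padded 5-point DFT provides frequency interpolation.

DFT_5([x, 0, ...]) = [-6, -2.1180+3.4410i, 0.1180+0.8123i, 0.1180-0.8123i, -2.1180-3.4410i]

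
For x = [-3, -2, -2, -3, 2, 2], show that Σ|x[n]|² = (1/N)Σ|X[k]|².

Time domain:
Σ|x[n]|² = |-3|² + |-2|² + |-2|² + |-3|² + |2|² + |2|² = 34.0000

Frequency domain:
(1/6)Σ|X[k]|² = (1/6)(|-6|² + |6.9282i|² + |-6|² + |0|² + |-6|² + |-6.9282i|²) = (1/6)·204.0000 = 34.0000

Both sides agree, confirming Parseval's theorem.

Σ|x[n]|² = (1/N)Σ|X[k]|² = 34.0000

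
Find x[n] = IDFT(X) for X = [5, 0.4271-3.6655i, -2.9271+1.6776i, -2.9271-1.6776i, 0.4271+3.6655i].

x[n] = (1/5) Σ(k=0 to 4) X[k] · e^(2πikn/5)

Computing each x[n]:
x[0] = 0
x[1] = 3
x[2] = 2
x[3] = -1
x[4] = 1

x = [0, 3, 2, -1, 1]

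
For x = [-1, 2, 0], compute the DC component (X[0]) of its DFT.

X[0] = Σ(n=0 to 2) x[n] · ω_3^0 = Σ x[n]
= (-1) + (2) + (0)

X[0] = 1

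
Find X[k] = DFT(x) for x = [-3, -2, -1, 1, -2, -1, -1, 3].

X[k] = Σ(n=0 to 7) x[n] · ω_8^(nk)
where ω_8 = e^(-2πi/8)

Computing each X[k]:
X[0] = -6
X[1] = -0.2929+2.1213i
X[2] = -3+7i
X[3] = -1.7071+2.1213i
X[4] = -8
X[5] = -1.7071-2.1213i
X[6] = -3-7i
X[7] = -0.2929-2.1213i

X = [-6, -0.2929+2.1213i, -3+7i, -1.7071+2.1213i, -8, -1.7071-2.1213i, -3-7i, -0.2929-2.1213i]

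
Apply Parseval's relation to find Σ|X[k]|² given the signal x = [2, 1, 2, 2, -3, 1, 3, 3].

Parseval: Σ|x[n]|² = (1/N)Σ|X[k]|², so Σ|X[k]|² = N·Σ|x[n]|² = 8·41.0000

Σ|X[k]|² = N·Σ|x[n]|² = 8·41.0000 = 328.0000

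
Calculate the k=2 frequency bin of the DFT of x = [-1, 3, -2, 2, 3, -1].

X[2] = Σ(n=0 to 5) x[n] · ω_6^(2n) where ω_6 = e^(-2πi/6)
= (-1)·ω_6^0 + (3)·ω_6^2 + (-2)·ω_6^4 + (2)·ω_6^6 + (3)·ω_6^8 + (-1)·ω_6^10

X[2] = -0.5000-7.7942i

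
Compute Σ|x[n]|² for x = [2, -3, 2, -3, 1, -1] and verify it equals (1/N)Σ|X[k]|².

Time domain:
Σ|x[n]|² = |2|² + |-3|² + |2|² + |-3|² + |1|² + |-1|² = 28.0000

Frequency domain:
(1/6)Σ|X[k]|² = (1/6)(|-2|² + |1.5000+0.8660i|² + |-0.5000+2.5981i|² + |12|² + |-0.5000-2.5981i|² + |1.5000-0.8660i|²) = (1/6)·168.0000 = 28.0000

Both sides agree, confirming Parseval's theorem.

Σ|x[n]|² = (1/N)Σ|X[k]|² = 28.0000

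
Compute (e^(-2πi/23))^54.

Since ω_23^23 = 1, powers reduce modulo 23.
54 mod 23 = 8
So ω_23^54 = ω_23^8 = e^(-2πi·8/23)

ω_23^54 = ω_23^8 = -0.5767-0.8170i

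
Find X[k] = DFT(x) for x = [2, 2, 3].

X[k] = Σ(n=0 to 2) x[n] · ω_3^(nk)
where ω_3 = e^(-2πi/3)

Computing each X[k]:
X[0] = 7
X[1] = -0.5000+0.8660i
X[2] = -0.5000-0.8660i

X = [7, -0.5000+0.8660i, -0.5000-0.8660i]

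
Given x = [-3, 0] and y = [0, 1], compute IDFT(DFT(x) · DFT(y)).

(x ⊛ y)[n] = Σ(m=0 to 1) x[m] · y[(n-m) mod 2]

Computing each output sample:
(x ⊛ y)[0] = 0
(x ⊛ y)[1] = -3

x ⊛ y = [0, -3]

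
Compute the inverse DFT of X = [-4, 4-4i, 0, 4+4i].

x[n] = (1/4) Σ(k=0 to 3) X[k] · e^(2πikn/4)

Computing each x[n]:
x[0] = 1
x[1] = 1
x[2] = -3
x[3] = -3

x = [1, 1, -3, -3]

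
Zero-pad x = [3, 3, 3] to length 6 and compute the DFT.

Original 3-point DFT: [9, 0, 0]
Zero-padded 6-point DFT provides frequency interpolation.

DFT_6([x, 0, ...]) = [9, 3.0000-5.1962i, 0, 3, 0, 3.0000+5.1962i]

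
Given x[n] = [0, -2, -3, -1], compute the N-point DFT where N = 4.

X[k] = Σ(n=0 to 3) x[n] · ω_4^(nk)
where ω_4 = e^(-2πi/4)

Computing each X[k]:
X[0] = -6
X[1] = 3+1i
X[2] = 0
X[3] = 3-1i

X = [-6, 3+1i, 0, 3-1i]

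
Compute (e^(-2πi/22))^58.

Since ω_22^22 = 1, powers reduce modulo 22.
58 mod 22 = 14
So ω_22^58 = ω_22^14 = e^(-2πi·14/22)

ω_22^58 = ω_22^14 = -0.6549+0.7557i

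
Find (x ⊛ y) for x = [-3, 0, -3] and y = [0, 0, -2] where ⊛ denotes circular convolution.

(x ⊛ y)[n] = Σ(m=0 to 2) x[m] · y[(n-m) mod 3]

Computing each output sample:
(x ⊛ y)[0] = 0
(x ⊛ y)[1] = 6
(x ⊛ y)[2] = 6

x ⊛ y = [0, 6, 6]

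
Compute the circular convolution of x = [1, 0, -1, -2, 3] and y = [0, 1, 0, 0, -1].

(x ⊛ y)[n] = Σ(m=0 to 4) x[m] · y[(n-m) mod 5]

Computing each output sample:
(x ⊛ y)[0] = 3
(x ⊛ y)[1] = 2
(x ⊛ y)[2] = 2
(x ⊛ y)[3] = -4
(x ⊛ y)[4] = -3

x ⊛ y = [3, 2, 2, -4, -3]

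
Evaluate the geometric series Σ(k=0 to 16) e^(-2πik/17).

Sum of all nth roots of unity equals 0 for n > 1 (geometric series with r ≠ 1).

0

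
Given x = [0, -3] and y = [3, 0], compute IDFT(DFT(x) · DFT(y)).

(x ⊛ y)[n] = Σ(m=0 to 1) x[m] · y[(n-m) mod 2]

Computing each output sample:
(x ⊛ y)[0] = 0
(x ⊛ y)[1] = -9

x ⊛ y = [0, -9]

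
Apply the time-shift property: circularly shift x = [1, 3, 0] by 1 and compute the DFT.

Time shift by 1: X_shifted[k] = ω_3^(1k) · X[k]
Shifted x = [0, 1, 3]

DFT(x[n-1]) = [4, -2.0000+1.7321i, -2.0000-1.7321i]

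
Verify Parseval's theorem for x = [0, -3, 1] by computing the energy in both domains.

Time domain:
Σ|x[n]|² = |0|² + |-3|² + |1|² = 10.0000

Frequency domain:
(1/3)Σ|X[k]|² = (1/3)(|-2|² + |1.0000+3.4641i|² + |1.0000-3.4641i|²) = (1/3)·30.0000 = 10.0000

Both sides agree, confirming Parseval's theorem.

Σ|x[n]|² = (1/N)Σ|X[k]|² = 10.0000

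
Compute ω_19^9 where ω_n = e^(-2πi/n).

ω_19^9 = e^(-2πi·9/19)
= cos(-2π·9/19) + i·sin(-2π·9/19)
= cos(-18π/19) + i·sin(-18π/19)

ω_19^9 = cos(-18π/19) + i·sin(-18π/19) = -0.9864-0.1646i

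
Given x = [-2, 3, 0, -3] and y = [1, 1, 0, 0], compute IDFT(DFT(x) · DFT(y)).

(x ⊛ y)[n] = Σ(m=0 to 3) x[m] · y[(n-m) mod 4]

Computing each output sample:
(x ⊛ y)[0] = -5
(x ⊛ y)[1] = 1
(x ⊛ y)[2] = 3
(x ⊛ y)[3] = -3

x ⊛ y = [-5, 1, 3, -3]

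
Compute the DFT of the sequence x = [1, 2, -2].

X[k] = Σ(n=0 to 2) x[n] · ω_3^(nk)
where ω_3 = e^(-2πi/3)

Computing each X[k]:
X[0] = 1
X[1] = 1.0000-3.4641i
X[2] = 1.0000+3.4641i

X = [1, 1.0000-3.4641i, 1.0000+3.4641i]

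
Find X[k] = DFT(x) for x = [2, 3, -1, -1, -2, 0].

X[k] = Σ(n=0 to 5) x[n] · ω_6^(nk)
where ω_6 = e^(-2πi/6)

Computing each X[k]:
X[0] = 1
X[1] = 6.0000-3.4641i
X[2] = 1.0000-1.7321i
X[3] = -3
X[4] = 1.0000+1.7321i
X[5] = 6.0000+3.4641i

X = [1, 6.0000-3.4641i, 1.0000-1.7321i, -3, 1.0000+1.7321i, 6.0000+3.4641i]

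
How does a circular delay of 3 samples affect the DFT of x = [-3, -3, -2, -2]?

Time shift by 3: X_shifted[k] = ω_4^(3k) · X[k]
Shifted x = [-3, -2, -2, -3]

DFT(x[n-3]) = [-10, -1-1i, 0, -1+1i]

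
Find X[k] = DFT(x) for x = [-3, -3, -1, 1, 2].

X[k] = Σ(n=0 to 4) x[n] · ω_5^(nk)
where ω_5 = e^(-2πi/5)

Computing each X[k]:
X[0] = -4
X[1] = -3.3090+5.9309i
X[2] = -2.1910+1.0368i
X[3] = -2.1910-1.0368i
X[4] = -3.3090-5.9309i

X = [-4, -3.3090+5.9309i, -2.1910+1.0368i, -2.1910-1.0368i, -3.3090-5.9309i]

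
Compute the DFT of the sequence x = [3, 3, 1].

X[k] = Σ(n=0 to 2) x[n] · ω_3^(nk)
where ω_3 = e^(-2πi/3)

Computing each X[k]:
X[0] = 7
X[1] = 1.0000-1.7321i
X[2] = 1.0000+1.7321i

X = [7, 1.0000-1.7321i, 1.0000+1.7321i]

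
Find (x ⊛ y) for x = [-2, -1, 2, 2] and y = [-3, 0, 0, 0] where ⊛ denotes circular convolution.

(x ⊛ y)[n] = Σ(m=0 to 3) x[m] · y[(n-m) mod 4]

Computing each output sample:
(x ⊛ y)[0] = 6
(x ⊛ y)[1] = 3
(x ⊛ y)[2] = -6
(x ⊛ y)[3] = -6

x ⊛ y = [6, 3, -6, -6]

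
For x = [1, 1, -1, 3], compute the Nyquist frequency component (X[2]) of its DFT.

X[2] = Σ(n=0 to 3) x[n] · ω_4^(2n) where ω_4 = e^(-2πi/4)
= (1)·ω_4^0 + (1)·ω_4^2 + (-1)·ω_4^4 + (3)·ω_4^6

X[2] = -4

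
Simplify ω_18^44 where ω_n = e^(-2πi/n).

Since ω_18^18 = 1, powers reduce modulo 18.
44 mod 18 = 8
So ω_18^44 = ω_18^8 = e^(-2πi·8/18)

ω_18^44 = ω_18^8 = -0.9397-0.3420i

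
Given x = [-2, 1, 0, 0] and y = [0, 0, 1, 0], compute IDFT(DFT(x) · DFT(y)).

(x ⊛ y)[n] = Σ(m=0 to 3) x[m] · y[(n-m) mod 4]

Computing each output sample:
(x ⊛ y)[0] = 0
(x ⊛ y)[1] = 0
(x ⊛ y)[2] = -2
(x ⊛ y)[3] = 1

x ⊛ y = [0, 0, -2, 1]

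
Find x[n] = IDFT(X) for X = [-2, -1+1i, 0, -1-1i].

x[n] = (1/4) Σ(k=0 to 3) X[k] · e^(2πikn/4)

Computing each x[n]:
x[0] = -1
x[1] = -1
x[2] = 0
x[3] = 0

x = [-1, -1, 0, 0]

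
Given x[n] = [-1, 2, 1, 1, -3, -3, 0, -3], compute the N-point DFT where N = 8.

X[k] = Σ(n=0 to 7) x[n] · ω_8^(nk)
where ω_8 = e^(-2πi/8)

Computing each X[k]:
X[0] = -6
X[1] = 2.7071-7.3640i
X[2] = -5-1i
X[3] = 1.2929-5.3640i
X[4] = 0
X[5] = 1.2929+5.3640i
X[6] = -5+1i
X[7] = 2.7071+7.3640i

X = [-6, 2.7071-7.3640i, -5-1i, 1.2929-5.3640i, 0, 1.2929+5.3640i, -5+1i, 2.7071+7.3640i]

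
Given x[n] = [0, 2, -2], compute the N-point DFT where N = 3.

X[k] = Σ(n=0 to 2) x[n] · ω_3^(nk)
where ω_3 = e^(-2πi/3)

Computing each X[k]:
X[0] = 0
X[1] = -3.4641i
X[2] = 3.4641i

X = [0, -3.4641i, 3.4641i]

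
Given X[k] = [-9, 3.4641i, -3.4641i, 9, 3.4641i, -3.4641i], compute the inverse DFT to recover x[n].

x[n] = (1/6) Σ(k=0 to 5) X[k] · e^(2πikn/6)

Computing each x[n]:
x[0] = 0
x[1] = -3
x[2] = -2
x[3] = -3
x[4] = 2
x[5] = -3

x = [0, -3, -2, -3, 2, -3]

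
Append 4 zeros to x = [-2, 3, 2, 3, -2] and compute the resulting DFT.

Original 5-point DFT: [4, -5.7361-4.1675i, -1.2639-3.8900i, -1.2639+3.8900i, -5.7361+4.1675i]
Zero-padded 9-point DFT provides frequency interpolation.

DFT_9([x, 0, ...]) = [4, 1.0248-5.8120i, -6.3905-2.3260i, -0.5000+0.8660i, -5.1343-4.3082i, -5.1343+4.3082i, -0.5000-0.8660i, -6.3905+2.3260i, 1.0248+5.8120i]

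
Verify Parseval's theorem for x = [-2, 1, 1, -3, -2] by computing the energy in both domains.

Time domain:
Σ|x[n]|² = |-2|² + |1|² + |1|² + |-3|² + |-2|² = 19.0000

Frequency domain:
(1/5)Σ|X[k]|² = (1/5)(|-5|² + |-0.6910-5.2043i|² + |-1.8090+2.0409i|² + |-1.8090-2.0409i|² + |-0.6910+5.2043i|²) = (1/5)·95.0000 = 19.0000

Both sides agree, confirming Parseval's theorem.

Σ|x[n]|² = (1/N)Σ|X[k]|² = 19.0000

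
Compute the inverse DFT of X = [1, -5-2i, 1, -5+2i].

x[n] = (1/4) Σ(k=0 to 3) X[k] · e^(2πikn/4)

Computing each x[n]:
x[0] = -2
x[1] = 1
x[2] = 3
x[3] = -1

x = [-2, 1, 3, -1]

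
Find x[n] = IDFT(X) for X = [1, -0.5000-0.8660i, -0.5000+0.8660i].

x[n] = (1/3) Σ(k=0 to 2) X[k] · e^(2πikn/3)

Computing each x[n]:
x[0] = 0
x[1] = 1
x[2] = 0

x = [0, 1, 0]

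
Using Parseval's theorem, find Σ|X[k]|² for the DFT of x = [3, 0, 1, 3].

Parseval: Σ|x[n]|² = (1/N)Σ|X[k]|², so Σ|X[k]|² = N·Σ|x[n]|² = 4·19.0000

Σ|X[k]|² = N·Σ|x[n]|² = 4·19.0000 = 76.0000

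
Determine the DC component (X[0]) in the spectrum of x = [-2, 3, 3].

X[0] = Σ(n=0 to 2) x[n] · ω_3^0 = Σ x[n]
= (-2) + (3) + (3)

X[0] = 4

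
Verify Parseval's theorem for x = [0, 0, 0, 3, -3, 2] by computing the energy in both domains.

Time domain:
Σ|x[n]|² = |0|² + |0|² + |0|² + |3|² + |-3|² + |2|² = 22.0000

Frequency domain:
(1/6)Σ|X[k]|² = (1/6)(|2|² + |-0.5000-0.8660i|² + |3.5000+4.3301i|² + |-8|² + |3.5000-4.3301i|² + |-0.5000+0.8660i|²) = (1/6)·132.0000 = 22.0000

Both sides agree, confirming Parseval's theorem.

Σ|x[n]|² = (1/N)Σ|X[k]|² = 22.0000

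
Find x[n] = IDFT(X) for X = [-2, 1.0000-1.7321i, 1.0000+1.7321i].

x[n] = (1/3) Σ(k=0 to 2) X[k] · e^(2πikn/3)

Computing each x[n]:
x[0] = 0
x[1] = 0
x[2] = -2

x = [0, 0, -2]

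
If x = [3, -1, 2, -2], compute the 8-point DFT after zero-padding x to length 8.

Original 4-point DFT: [2, 1-1i, 8, 1+1i]
Zero-padded 8-point DFT provides frequency interpolation.

DFT_8([x, 0, ...]) = [2, 3.7071+0.1213i, 1-1i, 2.2929+4.1213i, 8, 2.2929-4.1213i, 1+1i, 3.7071-0.1213i]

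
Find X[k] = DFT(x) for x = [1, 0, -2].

X[k] = Σ(n=0 to 2) x[n] · ω_3^(nk)
where ω_3 = e^(-2πi/3)

Computing each X[k]:
X[0] = -1
X[1] = 2.0000-1.7321i
X[2] = 2.0000+1.7321i

X = [-1, 2.0000-1.7321i, 2.0000+1.7321i]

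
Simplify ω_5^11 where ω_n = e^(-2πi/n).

Since ω_5^5 = 1, powers reduce modulo 5.
11 mod 5 = 1
So ω_5^11 = ω_5^1 = e^(-2πi·1/5)

ω_5^11 = ω_5^1 = 0.3090-0.9511i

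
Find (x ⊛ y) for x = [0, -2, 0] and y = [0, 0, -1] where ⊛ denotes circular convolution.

(x ⊛ y)[n] = Σ(m=0 to 2) x[m] · y[(n-m) mod 3]

Computing each output sample:
(x ⊛ y)[0] = 2
(x ⊛ y)[1] = 0
(x ⊛ y)[2] = 0

x ⊛ y = [2, 0, 0]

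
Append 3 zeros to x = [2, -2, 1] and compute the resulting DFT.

Original 3-point DFT: [1, 2.5000+2.5981i, 2.5000-2.5981i]
Zero-padded 6-point DFT provides frequency interpolation.

DFT_6([x, 0, ...]) = [1, 0.5000+0.8660i, 2.5000+2.5981i, 5, 2.5000-2.5981i, 0.5000-0.8660i]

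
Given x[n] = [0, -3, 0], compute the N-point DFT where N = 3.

X[k] = Σ(n=0 to 2) x[n] · ω_3^(nk)
where ω_3 = e^(-2πi/3)

Computing each X[k]:
X[0] = -3
X[1] = 1.5000+2.5981i
X[2] = 1.5000-2.5981i

X = [-3, 1.5000+2.5981i, 1.5000-2.5981i]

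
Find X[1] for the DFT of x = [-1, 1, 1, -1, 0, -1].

X[1] = Σ(n=0 to 5) x[n] · ω_6^(1n) where ω_6 = e^(-2πi/6)
= (-1)·ω_6^0 + (1)·ω_6^1 + (1)·ω_6^2 + (-1)·ω_6^3 + (0)·ω_6^4 + (-1)·ω_6^5

X[1] = -0.5000-2.5981i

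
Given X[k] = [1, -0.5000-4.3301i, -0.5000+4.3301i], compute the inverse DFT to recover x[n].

x[n] = (1/3) Σ(k=0 to 2) X[k] · e^(2πikn/3)

Computing each x[n]:
x[0] = 0
x[1] = 3
x[2] = -2

x = [0, 3, -2]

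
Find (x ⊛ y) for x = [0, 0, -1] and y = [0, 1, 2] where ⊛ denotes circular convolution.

(x ⊛ y)[n] = Σ(m=0 to 2) x[m] · y[(n-m) mod 3]

Computing each output sample:
(x ⊛ y)[0] = -1
(x ⊛ y)[1] = -2
(x ⊛ y)[2] = 0

x ⊛ y = [-1, -2, 0]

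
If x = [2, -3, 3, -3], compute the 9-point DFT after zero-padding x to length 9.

Original 4-point DFT: [-1, -1, 11, -1]
Zero-padded 9-point DFT provides frequency interpolation.

DFT_9([x, 0, ...]) = [-1, 1.7228+1.5720i, 0.1600-0.6697i, -1.0000+5.1962i, 8.6172+5.5525i, 8.6172-5.5525i, -1.0000-5.1962i, 0.1600+0.6697i, 1.7228-1.5720i]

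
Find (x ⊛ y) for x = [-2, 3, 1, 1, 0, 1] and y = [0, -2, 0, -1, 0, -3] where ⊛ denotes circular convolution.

(x ⊛ y)[n] = Σ(m=0 to 5) x[m] · y[(n-m) mod 6]

Computing each output sample:
(x ⊛ y)[0] = -12
(x ⊛ y)[1] = 1
(x ⊛ y)[2] = -10
(x ⊛ y)[3] = 0
(x ⊛ y)[4] = -8
(x ⊛ y)[5] = 5

x ⊛ y = [-12, 1, -10, 0, -8, 5]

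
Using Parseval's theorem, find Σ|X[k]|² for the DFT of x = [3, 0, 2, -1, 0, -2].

Parseval: Σ|x[n]|² = (1/N)Σ|X[k]|², so Σ|X[k]|² = N·Σ|x[n]|² = 6·18.0000

Σ|X[k]|² = N·Σ|x[n]|² = 6·18.0000 = 108.0000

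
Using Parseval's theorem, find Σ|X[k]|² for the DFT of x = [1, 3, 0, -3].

Parseval: Σ|x[n]|² = (1/N)Σ|X[k]|², so Σ|X[k]|² = N·Σ|x[n]|² = 4·19.0000

Σ|X[k]|² = N·Σ|x[n]|² = 4·19.0000 = 76.0000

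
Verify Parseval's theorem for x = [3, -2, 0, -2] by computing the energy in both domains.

Time domain:
Σ|x[n]|² = |3|² + |-2|² + |0|² + |-2|² = 17.0000

Frequency domain:
(1/4)Σ|X[k]|² = (1/4)(|-1|² + |3|² + |7|² + |3|²) = (1/4)·68.0000 = 17.0000

Both sides agree, confirming Parseval's theorem.

Σ|x[n]|² = (1/N)Σ|X[k]|² = 17.0000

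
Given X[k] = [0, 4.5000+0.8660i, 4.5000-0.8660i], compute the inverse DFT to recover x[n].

x[n] = (1/3) Σ(k=0 to 2) X[k] · e^(2πikn/3)

Computing each x[n]:
x[0] = 3
x[1] = -2
x[2] = -1

x = [3, -2, -1]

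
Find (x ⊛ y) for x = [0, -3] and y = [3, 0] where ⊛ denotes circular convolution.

(x ⊛ y)[n] = Σ(m=0 to 1) x[m] · y[(n-m) mod 2]

Computing each output sample:
(x ⊛ y)[0] = 0
(x ⊛ y)[1] = -9

x ⊛ y = [0, -9]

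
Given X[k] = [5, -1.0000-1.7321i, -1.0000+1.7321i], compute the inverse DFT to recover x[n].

x[n] = (1/3) Σ(k=0 to 2) X[k] · e^(2πikn/3)

Computing each x[n]:
x[0] = 1
x[1] = 3
x[2] = 1

x = [1, 3, 1]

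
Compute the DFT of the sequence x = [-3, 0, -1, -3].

X[k] = Σ(n=0 to 3) x[n] · ω_4^(nk)
where ω_4 = e^(-2πi/4)

Computing each X[k]:
X[0] = -7
X[1] = -2-3i
X[2] = -1
X[3] = -2+3i

X = [-7, -2-3i, -1, -2+3i]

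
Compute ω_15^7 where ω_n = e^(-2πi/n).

ω_15^7 = e^(-2πi·7/15)
= cos(-2π·7/15) + i·sin(-2π·7/15)
= cos(-14π/15) + i·sin(-14π/15)

ω_15^7 = cos(-14π/15) + i·sin(-14π/15) = -0.9781-0.2079i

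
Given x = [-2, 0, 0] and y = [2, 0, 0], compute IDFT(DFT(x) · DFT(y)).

(x ⊛ y)[n] = Σ(m=0 to 2) x[m] · y[(n-m) mod 3]

Computing each output sample:
(x ⊛ y)[0] = -4
(x ⊛ y)[1] = 0
(x ⊛ y)[2] = 0

x ⊛ y = [-4, 0, 0]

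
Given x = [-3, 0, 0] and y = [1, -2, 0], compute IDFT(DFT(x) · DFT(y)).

(x ⊛ y)[n] = Σ(m=0 to 2) x[m] · y[(n-m) mod 3]

Computing each output sample:
(x ⊛ y)[0] = -3
(x ⊛ y)[1] = 6
(x ⊛ y)[2] = 0

x ⊛ y = [-3, 6, 0]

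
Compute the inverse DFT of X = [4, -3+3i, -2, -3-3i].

x[n] = (1/4) Σ(k=0 to 3) X[k] · e^(2πikn/4)

Computing each x[n]:
x[0] = -1
x[1] = 0
x[2] = 2
x[3] = 3

x = [-1, 0, 2, 3]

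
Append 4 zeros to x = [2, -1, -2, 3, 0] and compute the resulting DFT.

Original 5-point DFT: [2, 0.8820+3.8900i, 3.1180-4.1675i, 3.1180+4.1675i, 0.8820-3.8900i]
Zero-padded 9-point DFT provides frequency interpolation.

DFT_9([x, 0, ...]) = [2, -0.6133+0.0143i, 2.2057+4.2669i, 6.5000-0.8660i, -0.0924-3.5416i, -0.0924+3.5416i, 6.5000+0.8660i, 2.2057-4.2669i, -0.6133-0.0143i]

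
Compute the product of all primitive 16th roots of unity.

The primitive 16th roots of unity are ω_16^k for k coprime to 16: k ∈ {1, 3, 5, 7, 9, 11, 13, 15}
Their product equals the constant term of the cyclotomic polynomial Φ_16(x) up to sign.
For n ≥ 3, the product of all primitive nth roots of unity is 1. (For n=1 it is 1; for n=2 it is -1.)

1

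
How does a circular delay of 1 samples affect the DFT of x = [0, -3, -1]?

Time shift by 1: X_shifted[k] = ω_3^(1k) · X[k]
Shifted x = [-1, 0, -3]

DFT(x[n-1]) = [-4, 0.5000-2.5981i, 0.5000+2.5981i]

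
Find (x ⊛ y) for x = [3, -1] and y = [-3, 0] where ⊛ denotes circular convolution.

(x ⊛ y)[n] = Σ(m=0 to 1) x[m] · y[(n-m) mod 2]

Computing each output sample:
(x ⊛ y)[0] = -9
(x ⊛ y)[1] = 3

x ⊛ y = [-9, 3]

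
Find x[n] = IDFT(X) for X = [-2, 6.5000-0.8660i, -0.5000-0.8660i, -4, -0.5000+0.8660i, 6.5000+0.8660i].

x[n] = (1/6) Σ(k=0 to 5) X[k] · e^(2πikn/6)

Computing each x[n]:
x[0] = 1
x[1] = 2
x[2] = -2
x[3] = -2
x[4] = -2
x[5] = 1

x = [1, 2, -2, -2, -2, 1]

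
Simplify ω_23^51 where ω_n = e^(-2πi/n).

Since ω_23^23 = 1, powers reduce modulo 23.
51 mod 23 = 5
So ω_23^51 = ω_23^5 = e^(-2πi·5/23)

ω_23^51 = ω_23^5 = 0.2035-0.9791i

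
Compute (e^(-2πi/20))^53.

Since ω_20^20 = 1, powers reduce modulo 20.
53 mod 20 = 13
So ω_20^53 = ω_20^13 = e^(-2πi·13/20)

ω_20^53 = ω_20^13 = -0.5878+0.8090i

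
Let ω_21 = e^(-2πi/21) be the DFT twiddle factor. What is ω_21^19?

ω_21^19 = e^(-2πi·19/21)
= cos(-2π·19/21) + i·sin(-2π·19/21)
= cos(-38π/21) + i·sin(-38π/21)

ω_21^19 = cos(-38π/21) + i·sin(-38π/21) = 0.8262+0.5633i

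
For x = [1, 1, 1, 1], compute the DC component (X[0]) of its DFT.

X[0] = Σ(n=0 to 3) x[n] · ω_4^0 = Σ x[n]
= (1) + (1) + (1) + (1)

X[0] = 4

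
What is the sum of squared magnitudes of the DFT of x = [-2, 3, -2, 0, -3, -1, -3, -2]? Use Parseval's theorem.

Parseval: Σ|x[n]|² = (1/N)Σ|X[k]|², so Σ|X[k]|² = N·Σ|x[n]|² = 8·40.0000

Σ|X[k]|² = N·Σ|x[n]|² = 8·40.0000 = 320.0000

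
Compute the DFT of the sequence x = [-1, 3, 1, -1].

X[k] = Σ(n=0 to 3) x[n] · ω_4^(nk)
where ω_4 = e^(-2πi/4)

Computing each X[k]:
X[0] = 2
X[1] = -2-4i
X[2] = -2
X[3] = -2+4i

X = [2, -2-4i, -2, -2+4i]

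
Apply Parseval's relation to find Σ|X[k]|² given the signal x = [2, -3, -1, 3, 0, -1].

Parseval: Σ|x[n]|² = (1/N)Σ|X[k]|², so Σ|X[k]|² = N·Σ|x[n]|² = 6·24.0000

Σ|X[k]|² = N·Σ|x[n]|² = 6·24.0000 = 144.0000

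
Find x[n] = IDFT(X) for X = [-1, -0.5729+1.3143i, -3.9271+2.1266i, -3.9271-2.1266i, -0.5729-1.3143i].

x[n] = (1/5) Σ(k=0 to 4) X[k] · e^(2πikn/5)

Computing each x[n]:
x[0] = -2
x[1] = 0
x[2] = 0
x[3] = -1
x[4] = 2

x = [-2, 0, 0, -1, 2]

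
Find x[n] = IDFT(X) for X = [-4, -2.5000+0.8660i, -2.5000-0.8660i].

x[n] = (1/3) Σ(k=0 to 2) X[k] · e^(2πikn/3)

Computing each x[n]:
x[0] = -3
x[1] = -1
x[2] = 0

x = [-3, -1, 0]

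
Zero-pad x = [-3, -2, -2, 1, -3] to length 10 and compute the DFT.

Original 5-point DFT: [-9, -3.7361+0.8123i, 0.7361-3.4410i, 0.7361+3.4410i, -3.7361-0.8123i]
Zero-padded 10-point DFT provides frequency interpolation.

DFT_10([x, 0, ...]) = [-9, -3.1180+3.8900i, -3.7361+0.8123i, -0.8820+4.1675i, 0.7361-3.4410i, -7, 0.7361+3.4410i, -0.8820-4.1675i, -3.7361-0.8123i, -3.1180-3.8900i]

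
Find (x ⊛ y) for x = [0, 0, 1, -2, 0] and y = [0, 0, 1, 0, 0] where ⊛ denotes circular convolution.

(x ⊛ y)[n] = Σ(m=0 to 4) x[m] · y[(n-m) mod 5]

Computing each output sample:
(x ⊛ y)[0] = -2
(x ⊛ y)[1] = 0
(x ⊛ y)[2] = 0
(x ⊛ y)[3] = 0
(x ⊛ y)[4] = 1

x ⊛ y = [-2, 0, 0, 0, 1]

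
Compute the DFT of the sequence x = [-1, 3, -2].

X[k] = Σ(n=0 to 2) x[n] · ω_3^(nk)
where ω_3 = e^(-2πi/3)

Computing each X[k]:
X[0] = 0
X[1] = -1.5000-4.3301i
X[2] = -1.5000+4.3301i

X = [0, -1.5000-4.3301i, -1.5000+4.3301i]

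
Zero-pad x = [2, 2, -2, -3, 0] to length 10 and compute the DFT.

Original 5-point DFT: [-1, 6.6631-2.4899i, -1.1631-0.2245i, -1.1631+0.2245i, 6.6631+2.4899i]
Zero-padded 10-point DFT provides frequency interpolation.

DFT_10([x, 0, ...]) = [-1, 3.9271+3.5797i, 6.6631-2.4899i, 0.5729-4.8410i, -1.1631-0.2245i, 1, -1.1631+0.2245i, 0.5729+4.8410i, 6.6631+2.4899i, 3.9271-3.5797i]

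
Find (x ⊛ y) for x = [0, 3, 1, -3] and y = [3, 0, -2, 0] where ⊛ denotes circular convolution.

(x ⊛ y)[n] = Σ(m=0 to 3) x[m] · y[(n-m) mod 4]

Computing each output sample:
(x ⊛ y)[0] = -2
(x ⊛ y)[1] = 15
(x ⊛ y)[2] = 3
(x ⊛ y)[3] = -15

x ⊛ y = [-2, 15, 3, -15]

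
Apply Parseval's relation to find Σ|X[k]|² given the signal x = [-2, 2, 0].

Parseval: Σ|x[n]|² = (1/N)Σ|X[k]|², so Σ|X[k]|² = N·Σ|x[n]|² = 3·8.0000

Σ|X[k]|² = N·Σ|x[n]|² = 3·8.0000 = 24.0000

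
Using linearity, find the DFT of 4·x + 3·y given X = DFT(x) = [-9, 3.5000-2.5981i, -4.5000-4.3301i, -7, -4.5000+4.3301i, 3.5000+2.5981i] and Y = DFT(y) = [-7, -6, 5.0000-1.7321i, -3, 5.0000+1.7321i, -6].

By linearity: DFT(4x + 3y) = 4·DFT(x) + 3·DFT(y)
= 4·[-9, 3.5000-2.5981i, -4.5000-4.3301i, -7, -4.5000+4.3301i, 3.5000+2.5981i] + 3·[-7, -6, 5.0000-1.7321i, -3, 5.0000+1.7321i, -6]

Computing element-wise:
Z[0] = 4·(-9) + 3·(-7) = -57
Z[1] = 4·(3.5000-2.5981i) + 3·(-6) = -4.0000-10.3924i
Z[2] = 4·(-4.5000-4.3301i) + 3·(5.0000-1.7321i) = -3.0000-22.5167i
Z[3] = 4·(-7) + 3·(-3) = -37
Z[4] = 4·(-4.5000+4.3301i) + 3·(5.0000+1.7321i) = -3.0000+22.5167i
Z[5] = 4·(3.5000+2.5981i) + 3·(-6) = -4.0000+10.3924i

DFT(4x + 3y) = 4·X + 3·Y = [-57, -4.0000-10.3924i, -3.0000-22.5167i, -37, -3.0000+22.5167i, -4.0000+10.3924i]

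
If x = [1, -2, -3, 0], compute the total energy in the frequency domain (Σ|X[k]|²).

Parseval: Σ|x[n]|² = (1/N)Σ|X[k]|², so Σ|X[k]|² = N·Σ|x[n]|² = 4·14.0000

Σ|X[k]|² = N·Σ|x[n]|² = 4·14.0000 = 56.0000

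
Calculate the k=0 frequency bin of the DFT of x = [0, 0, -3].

X[0] = Σ(n=0 to 2) x[n] · ω_3^0 = Σ x[n]
= (0) + (0) + (-3)

X[0] = -3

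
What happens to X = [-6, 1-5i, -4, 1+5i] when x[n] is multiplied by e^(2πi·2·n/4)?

Modulation property: DFT(ω_4^(-2n)·x[n]) = X[(k-2) mod 4], so circularly shift X by 2 positions.

X[k-2] = [-4, 1+5i, -6, 1-5i]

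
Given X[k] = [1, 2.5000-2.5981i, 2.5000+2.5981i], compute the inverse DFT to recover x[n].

x[n] = (1/3) Σ(k=0 to 2) X[k] · e^(2πikn/3)

Computing each x[n]:
x[0] = 2
x[1] = 1
x[2] = -2

x = [2, 1, -2]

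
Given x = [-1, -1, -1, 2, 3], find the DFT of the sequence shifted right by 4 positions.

Time shift by 4: X_shifted[k] = ω_5^(4k) · X[k]
Shifted x = [-1, -1, 2, 3, -1]

DFT(x[n-4]) = [2, -5.6631+0.5878i, 2.1631-0.9511i, 2.1631+0.9511i, -5.6631-0.5878i]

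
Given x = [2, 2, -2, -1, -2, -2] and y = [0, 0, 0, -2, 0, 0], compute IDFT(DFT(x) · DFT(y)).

(x ⊛ y)[n] = Σ(m=0 to 5) x[m] · y[(n-m) mod 6]

Computing each output sample:
(x ⊛ y)[0] = 2
(x ⊛ y)[1] = 4
(x ⊛ y)[2] = 4
(x ⊛ y)[3] = -4
(x ⊛ y)[4] = -4
(x ⊛ y)[5] = 4

x ⊛ y = [2, 4, 4, -4, -4, 4]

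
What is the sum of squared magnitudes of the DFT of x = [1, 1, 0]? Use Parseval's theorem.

Parseval: Σ|x[n]|² = (1/N)Σ|X[k]|², so Σ|X[k]|² = N·Σ|x[n]|² = 3·2.0000

Σ|X[k]|² = N·Σ|x[n]|² = 3·2.0000 = 6.0000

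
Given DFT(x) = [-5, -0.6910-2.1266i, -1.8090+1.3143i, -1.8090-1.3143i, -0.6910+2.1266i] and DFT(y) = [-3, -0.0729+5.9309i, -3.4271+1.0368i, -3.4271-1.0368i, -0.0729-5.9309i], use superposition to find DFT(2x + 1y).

By linearity: DFT(2x + 1y) = 2·DFT(x) + 1·DFT(y)
= 2·[-5, -0.6910-2.1266i, -1.8090+1.3143i, -1.8090-1.3143i, -0.6910+2.1266i] + 1·[-3, -0.0729+5.9309i, -3.4271+1.0368i, -3.4271-1.0368i, -0.0729-5.9309i]

Computing element-wise:
Z[0] = 2·(-5) + 1·(-3) = -13
Z[1] = 2·(-0.6910-2.1266i) + 1·(-0.0729+5.9309i) = -1.4549+1.6777i
Z[2] = 2·(-1.8090+1.3143i) + 1·(-3.4271+1.0368i) = -7.0451+3.6654i
Z[3] = 2·(-1.8090-1.3143i) + 1·(-3.4271-1.0368i) = -7.0451-3.6654i
Z[4] = 2·(-0.6910+2.1266i) + 1·(-0.0729-5.9309i) = -1.4549-1.6777i

DFT(2x + 1y) = 2·X + 1·Y = [-13, -1.4549+1.6777i, -7.0451+3.6654i, -7.0451-3.6654i, -1.4549-1.6777i]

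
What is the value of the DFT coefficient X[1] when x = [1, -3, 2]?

X[1] = Σ(n=0 to 2) x[n] · ω_3^(1n) where ω_3 = e^(-2πi/3)
= (1)·ω_3^0 + (-3)·ω_3^1 + (2)·ω_3^2

X[1] = 1.5000+4.3301i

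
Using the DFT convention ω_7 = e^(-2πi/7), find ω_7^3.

ω_7^3 = e^(-2πi·3/7)
= cos(-2π·3/7) + i·sin(-2π·3/7)
= cos(-6π/7) + i·sin(-6π/7)

ω_7^3 = cos(-6π/7) + i·sin(-6π/7) = -0.9010-0.4339i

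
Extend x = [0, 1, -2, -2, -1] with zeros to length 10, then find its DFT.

Original 5-point DFT: [-4, 3.2361-1.9021i, -1.2361-1.1756i, -1.2361+1.1756i, 3.2361+1.9021i]
Zero-padded 10-point DFT provides frequency interpolation.

DFT_10([x, 0, ...]) = [-4, 1.6180+3.8042i, 3.2361-1.9021i, -0.6180-2.3511i, -1.2361-1.1756i, -2, -1.2361+1.1756i, -0.6180+2.3511i, 3.2361+1.9021i, 1.6180-3.8042i]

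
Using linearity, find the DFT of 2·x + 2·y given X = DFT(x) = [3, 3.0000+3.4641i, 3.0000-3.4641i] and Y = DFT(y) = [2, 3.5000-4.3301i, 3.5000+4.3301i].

By linearity: DFT(2x + 2y) = 2·DFT(x) + 2·DFT(y)
= 2·[3, 3.0000+3.4641i, 3.0000-3.4641i] + 2·[2, 3.5000-4.3301i, 3.5000+4.3301i]

Computing element-wise:
Z[0] = 2·(3) + 2·(2) = 10
Z[1] = 2·(3.0000+3.4641i) + 2·(3.5000-4.3301i) = 13.0000-1.7320i
Z[2] = 2·(3.0000-3.4641i) + 2·(3.5000+4.3301i) = 13.0000+1.7320i

DFT(2x + 2y) = 2·X + 2·Y = [10, 13.0000-1.7320i, 13.0000+1.7320i]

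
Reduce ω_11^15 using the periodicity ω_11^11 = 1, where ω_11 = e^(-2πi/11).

Since ω_11^11 = 1, powers reduce modulo 11.
15 mod 11 = 4
So ω_11^15 = ω_11^4 = e^(-2πi·4/11)

ω_11^15 = ω_11^4 = -0.6549-0.7557i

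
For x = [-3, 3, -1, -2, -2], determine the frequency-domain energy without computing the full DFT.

Parseval: Σ|x[n]|² = (1/N)Σ|X[k]|², so Σ|X[k]|² = N·Σ|x[n]|² = 5·27.0000

Σ|X[k]|² = N·Σ|x[n]|² = 5·27.0000 = 135.0000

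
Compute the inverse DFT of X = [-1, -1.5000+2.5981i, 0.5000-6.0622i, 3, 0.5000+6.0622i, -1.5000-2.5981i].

x[n] = (1/6) Σ(k=0 to 5) X[k] · e^(2πikn/6)

Computing each x[n]:
x[0] = 0
x[1] = 0
x[2] = -2
x[3] = 0
x[4] = 3
x[5] = -2

x = [0, 0, -2, 0, 3, -2]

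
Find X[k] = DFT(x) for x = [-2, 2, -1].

X[k] = Σ(n=0 to 2) x[n] · ω_3^(nk)
where ω_3 = e^(-2πi/3)

Computing each X[k]:
X[0] = -1
X[1] = -2.5000-2.5981i
X[2] = -2.5000+2.5981i

X = [-1, -2.5000-2.5981i, -2.5000+2.5981i]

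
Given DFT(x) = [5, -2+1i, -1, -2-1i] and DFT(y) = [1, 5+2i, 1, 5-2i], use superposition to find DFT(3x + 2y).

By linearity: DFT(3x + 2y) = 3·DFT(x) + 2·DFT(y)
= 3·[5, -2+1i, -1, -2-1i] + 2·[1, 5+2i, 1, 5-2i]

Computing element-wise:
Z[0] = 3·(5) + 2·(1) = 17
Z[1] = 3·(-2+1i) + 2·(5+2i) = 4+7i
Z[2] = 3·(-1) + 2·(1) = -1
Z[3] = 3·(-2-1i) + 2·(5-2i) = 4-7i

DFT(3x + 2y) = 3·X + 2·Y = [17, 4+7i, -1, 4-7i]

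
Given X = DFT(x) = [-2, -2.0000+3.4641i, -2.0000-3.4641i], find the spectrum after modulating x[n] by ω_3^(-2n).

Modulation property: DFT(ω_3^(-2n)·x[n]) = X[(k-2) mod 3], so circularly shift X by 2 positions.

X[k-2] = [-2.0000+3.4641i, -2.0000-3.4641i, -2]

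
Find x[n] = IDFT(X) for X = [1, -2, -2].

x[n] = (1/3) Σ(k=0 to 2) X[k] · e^(2πikn/3)

Computing each x[n]:
x[0] = -1
x[1] = 1
x[2] = 1

x = [-1, 1, 1]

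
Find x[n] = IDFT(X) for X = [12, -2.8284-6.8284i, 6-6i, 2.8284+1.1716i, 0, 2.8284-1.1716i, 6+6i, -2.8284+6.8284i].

x[n] = (1/8) Σ(k=0 to 7) X[k] · e^(2πikn/8)

Computing each x[n]:
x[0] = 3
x[1] = 3
x[2] = 2
x[3] = 2
x[4] = 3
x[5] = 3
x[6] = -2
x[7] = -2

x = [3, 3, 2, 2, 3, 3, -2, -2]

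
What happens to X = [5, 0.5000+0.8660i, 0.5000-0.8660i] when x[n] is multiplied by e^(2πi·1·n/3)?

Modulation property: DFT(ω_3^(-1n)·x[n]) = X[(k-1) mod 3], so circularly shift X by 1 positions.

X[k-1] = [0.5000-0.8660i, 5, 0.5000+0.8660i]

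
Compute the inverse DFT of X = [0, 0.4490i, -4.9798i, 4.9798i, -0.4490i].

x[n] = (1/5) Σ(k=0 to 4) X[k] · e^(2πikn/5)

Computing each x[n]:
x[0] = 0
x[1] = 1
x[2] = -2
x[3] = 2
x[4] = -1

x = [0, 1, -2, 2, -1]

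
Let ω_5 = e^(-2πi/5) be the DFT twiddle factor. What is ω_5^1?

ω_5^1 = e^(-2πi·1/5)
= cos(-2π·1/5) + i·sin(-2π·1/5)
= cos(-2π/5) + i·sin(-2π/5)

ω_5^1 = cos(-2π/5) + i·sin(-2π/5) = 0.3090-0.9511i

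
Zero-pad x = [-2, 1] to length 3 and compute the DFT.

Original 2-point DFT: [-1, -3]
Zero-padded 3-point DFT provides frequency interpolation.

DFT_3([x, 0, ...]) = [-1, -2.5000-0.8660i, -2.5000+0.8660i]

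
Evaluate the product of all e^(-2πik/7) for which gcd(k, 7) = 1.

The primitive 7th roots of unity are ω_7^k for k coprime to 7: k ∈ {1, 2, 3, 4, 5, 6}
Their product equals the constant term of the cyclotomic polynomial Φ_7(x) up to sign.
For n ≥ 3, the product of all primitive nth roots of unity is 1. (For n=1 it is 1; for n=2 it is -1.)

1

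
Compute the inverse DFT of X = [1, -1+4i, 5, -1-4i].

x[n] = (1/4) Σ(k=0 to 3) X[k] · e^(2πikn/4)

Computing each x[n]:
x[0] = 1
x[1] = -3
x[2] = 2
x[3] = 1

x = [1, -3, 2, 1]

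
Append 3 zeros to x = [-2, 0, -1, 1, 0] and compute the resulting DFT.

Original 5-point DFT: [-2, -2.0000+1.1756i, -2.0000-1.9021i, -2.0000+1.9021i, -2.0000-1.1756i]
Zero-padded 8-point DFT provides frequency interpolation.

DFT_8([x, 0, ...]) = [-2, -2.7071+0.2929i, -1+1i, -1.2929-1.7071i, -4, -1.2929+1.7071i, -1-1i, -2.7071-0.2929i]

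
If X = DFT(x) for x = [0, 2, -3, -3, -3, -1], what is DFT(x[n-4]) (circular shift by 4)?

Time shift by 4: X_shifted[k] = ω_6^(4k) · X[k]
Shifted x = [-3, -3, -3, -1, 0, 2]

DFT(x[n-4]) = [-8, -1.0000+6.9282i, -2.0000+1.7321i, -4, -2.0000-1.7321i, -1.0000-6.9282i]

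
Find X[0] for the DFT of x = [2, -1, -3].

X[0] = Σ(n=0 to 2) x[n] · ω_3^0 = Σ x[n]
= (2) + (-1) + (-3)

X[0] = -2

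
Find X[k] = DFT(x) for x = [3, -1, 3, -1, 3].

X[k] = Σ(n=0 to 4) x[n] · ω_5^(nk)
where ω_5 = e^(-2πi/5)

Computing each X[k]:
X[0] = 7
X[1] = 2.0000+1.4531i
X[2] = 2.0000+6.1554i
X[3] = 2.0000-6.1554i
X[4] = 2.0000-1.4531i

X = [7, 2.0000+1.4531i, 2.0000+6.1554i, 2.0000-6.1554i, 2.0000-1.4531i]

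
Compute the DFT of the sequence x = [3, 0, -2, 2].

X[k] = Σ(n=0 to 3) x[n] · ω_4^(nk)
where ω_4 = e^(-2πi/4)

Computing each X[k]:
X[0] = 3
X[1] = 5+2i
X[2] = -1
X[3] = 5-2i

X = [3, 5+2i, -1, 5-2i]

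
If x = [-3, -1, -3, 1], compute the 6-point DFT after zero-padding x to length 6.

Original 4-point DFT: [-6, 2i, -6, -2i]
Zero-padded 6-point DFT provides frequency interpolation.

DFT_6([x, 0, ...]) = [-6, -3.0000+3.4641i, -1.7321i, -6, 1.7321i, -3.0000-3.4641i]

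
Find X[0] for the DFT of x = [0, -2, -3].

X[0] = Σ(n=0 to 2) x[n] · ω_3^0 = Σ x[n]
= (0) + (-2) + (-3)

X[0] = -5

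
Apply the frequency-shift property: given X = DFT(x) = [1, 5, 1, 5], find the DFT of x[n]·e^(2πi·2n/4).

Modulation property: DFT(ω_4^(-2n)·x[n]) = X[(k-2) mod 4], so circularly shift X by 2 positions.

X[k-2] = [1, 5, 1, 5]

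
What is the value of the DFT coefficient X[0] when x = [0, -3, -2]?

X[0] = Σ(n=0 to 2) x[n] · ω_3^0 = Σ x[n]
= (0) + (-3) + (-2)

X[0] = -5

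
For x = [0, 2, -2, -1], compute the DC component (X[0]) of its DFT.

X[0] = Σ(n=0 to 3) x[n] · ω_4^0 = Σ x[n]
= (0) + (2) + (-2) + (-1)

X[0] = -1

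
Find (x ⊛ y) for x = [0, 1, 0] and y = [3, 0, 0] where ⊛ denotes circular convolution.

(x ⊛ y)[n] = Σ(m=0 to 2) x[m] · y[(n-m) mod 3]

Computing each output sample:
(x ⊛ y)[0] = 0
(x ⊛ y)[1] = 3
(x ⊛ y)[2] = 0

x ⊛ y = [0, 3, 0]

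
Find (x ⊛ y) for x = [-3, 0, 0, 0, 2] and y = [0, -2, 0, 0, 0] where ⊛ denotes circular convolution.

(x ⊛ y)[n] = Σ(m=0 to 4) x[m] · y[(n-m) mod 5]

Computing each output sample:
(x ⊛ y)[0] = -4
(x ⊛ y)[1] = 6
(x ⊛ y)[2] = 0
(x ⊛ y)[3] = 0
(x ⊛ y)[4] = 0

x ⊛ y = [-4, 6, 0, 0, 0]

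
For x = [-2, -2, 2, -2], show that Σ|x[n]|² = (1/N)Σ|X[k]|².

Time domain:
Σ|x[n]|² = |-2|² + |-2|² + |2|² + |-2|² = 16.0000

Frequency domain:
(1/4)Σ|X[k]|² = (1/4)(|-4|² + |-4|² + |4|² + |-4|²) = (1/4)·64.0000 = 16.0000

Both sides agree, confirming Parseval's theorem.

Σ|x[n]|² = (1/N)Σ|X[k]|² = 16.0000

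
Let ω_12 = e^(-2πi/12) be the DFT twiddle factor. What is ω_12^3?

ω_12^3 = e^(-2πi·3/12)
= cos(-2π·3/12) + i·sin(-2π·3/12)
= cos(-6π/12) + i·sin(-6π/12)

ω_12^3 = cos(-6π/12) + i·sin(-6π/12) = -1i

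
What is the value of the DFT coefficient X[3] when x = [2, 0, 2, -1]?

X[3] = Σ(n=0 to 3) x[n] · ω_4^(3n) where ω_4 = e^(-2πi/4)
= (2)·ω_4^0 + (0)·ω_4^3 + (2)·ω_4^6 + (-1)·ω_4^9

X[3] = 1i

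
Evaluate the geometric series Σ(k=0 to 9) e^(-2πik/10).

Sum of all nth roots of unity equals 0 for n > 1 (geometric series with r ≠ 1).

0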